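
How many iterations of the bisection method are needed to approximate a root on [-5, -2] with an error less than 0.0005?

We need (b-a)/2^n ≤ 0.0005
(-2 - (-5))/2^n ≤ 0.0005
3/2^n ≤ 0.0005
2^n ≥ 6000
n ≥ log₂(6000) = 12.55
n ≥ 13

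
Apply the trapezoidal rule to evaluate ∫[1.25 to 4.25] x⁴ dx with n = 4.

f(x) = x⁴
a = 1.25, b = 4.25, n = 4
h = (b - a)/n = 0.750000

Trapezoidal rule: (h/2)[f(x₀) + 2f(x₁) + 2f(x₂) + ... + f(xₙ)]

x_0 = 1.2500, f(x_0) = 2.441406, coefficient = 1
x_1 = 2.0000, f(x_1) = 16.000000, coefficient = 2
x_2 = 2.7500, f(x_2) = 57.191406, coefficient = 2
x_3 = 3.5000, f(x_3) = 150.062500, coefficient = 2
x_4 = 4.2500, f(x_4) = 326.253906, coefficient = 1

I ≈ (0.750000/2) × 775.203125 = 290.701172
Exact value: 276.705469
Error: 13.995703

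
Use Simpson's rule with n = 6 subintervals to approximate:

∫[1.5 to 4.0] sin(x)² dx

f(x) = sin(x)²
a = 1.5, b = 4.0, n = 6
h = (b - a)/n = 0.416667

Simpson's rule: (h/3)[f(x₀) + 4f(x₁) + 2f(x₂) + ... + f(xₙ)]

x_0 = 1.5000, f(x_0) = 0.994996, coefficient = 1
x_1 = 1.9167, f(x_1) = 0.885068, coefficient = 4
x_2 = 2.3333, f(x_2) = 0.522853, coefficient = 2
x_3 = 2.7500, f(x_3) = 0.145665, coefficient = 4
x_4 = 3.1667, f(x_4) = 0.000629, coefficient = 2
x_5 = 3.5833, f(x_5) = 0.182768, coefficient = 4
x_6 = 4.0000, f(x_6) = 0.572750, coefficient = 1

I ≈ (0.416667/3) × 7.468716 = 1.037322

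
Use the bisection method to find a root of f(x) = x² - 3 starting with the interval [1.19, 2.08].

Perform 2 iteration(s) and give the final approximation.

f(x) = x² - 3
Initial interval: [1.19, 2.08]

Iteration 1:
  c_1 = (1.190000 + 2.080000)/2 = 1.635000
  f(c_1) = f(1.635000) = -0.326775
  f(a) × f(c) ≥ 0, new interval: [1.635000, 2.080000]
Iteration 2:
  c_2 = (1.635000 + 2.080000)/2 = 1.857500
  f(c_2) = f(1.857500) = 0.450306
  f(a) × f(c) < 0, new interval: [1.635000, 1.857500]

After 2 iteration(s), the approximation is c_2 = 1.857500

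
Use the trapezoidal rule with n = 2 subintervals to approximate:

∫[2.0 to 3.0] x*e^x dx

f(x) = x*e^x
a = 2.0, b = 3.0, n = 2
h = (b - a)/n = 0.500000

Trapezoidal rule: (h/2)[f(x₀) + 2f(x₁) + 2f(x₂) + ... + f(xₙ)]

x_0 = 2.0000, f(x_0) = 14.778112, coefficient = 1
x_1 = 2.5000, f(x_1) = 30.456235, coefficient = 2
x_2 = 3.0000, f(x_2) = 60.256611, coefficient = 1

I ≈ (0.500000/2) × 135.947193 = 33.986798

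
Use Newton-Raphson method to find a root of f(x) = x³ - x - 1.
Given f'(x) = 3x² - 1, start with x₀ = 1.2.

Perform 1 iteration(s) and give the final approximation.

f(x) = x³ - x - 1
f'(x) = 3x² - 1
x₀ = 1.2

Newton-Raphson formula: x_{n+1} = x_n - f(x_n)/f'(x_n)

Iteration 1:
  f(1.200000) = -0.472000
  f'(1.200000) = 3.320000
  x_1 = 1.200000 - (-0.472000)/3.320000 = 1.342169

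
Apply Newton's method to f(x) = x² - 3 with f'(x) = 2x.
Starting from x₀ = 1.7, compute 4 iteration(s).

f(x) = x² - 3
f'(x) = 2x
x₀ = 1.7

Newton-Raphson formula: x_{n+1} = x_n - f(x_n)/f'(x_n)

Iteration 1:
  f(1.700000) = -0.110000
  f'(1.700000) = 3.400000
  x_1 = 1.700000 - (-0.110000)/3.400000 = 1.732353
Iteration 2:
  f(1.732353) = 0.001047
  f'(1.732353) = 3.464706
  x_2 = 1.732353 - 0.001047/3.464706 = 1.732051
Iteration 3:
  f(1.732051) = 0.000000
  f'(1.732051) = 3.464102
  x_3 = 1.732051 - 0.000000/3.464102 = 1.732051
Iteration 4:
  f(1.732051) = 0.000000
  f'(1.732051) = 3.464102
  x_4 = 1.732051 - 0.000000/3.464102 = 1.732051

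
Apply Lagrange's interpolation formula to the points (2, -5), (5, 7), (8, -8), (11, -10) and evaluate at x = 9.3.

Lagrange interpolation formula:
P(x) = Σ yᵢ × Lᵢ(x)
where Lᵢ(x) = Π_{j≠i} (x - xⱼ)/(xᵢ - xⱼ)

L_0(9.3) = (9.3 - 5)/(2 - 5) × (9.3 - 8)/(2 - 8) × (9.3 - 11)/(2 - 11) = 0.058660
L_1(9.3) = (9.3 - 2)/(5 - 2) × (9.3 - 8)/(5 - 8) × (9.3 - 11)/(5 - 11) = -0.298759
L_2(9.3) = (9.3 - 2)/(8 - 2) × (9.3 - 5)/(8 - 5) × (9.3 - 11)/(8 - 11) = 0.988204
L_3(9.3) = (9.3 - 2)/(11 - 2) × (9.3 - 5)/(11 - 5) × (9.3 - 8)/(11 - 8) = 0.251895

P(9.3) = (-5)×L_0(9.3) + 7×L_1(9.3) + (-8)×L_2(9.3) + (-10)×L_3(9.3)
P(9.3) = -12.809198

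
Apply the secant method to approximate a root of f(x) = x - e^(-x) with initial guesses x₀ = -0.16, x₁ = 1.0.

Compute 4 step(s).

f(x) = x - e^(-x)
x₀ = -0.16, x₁ = 1.0

Secant formula: x_{n+1} = x_n - f(x_n)(x_n - x_{n-1})/(f(x_n) - f(x_{n-1}))

Iteration 1:
  f(-0.160000) = -1.333511
  f(1.000000) = 0.632121
  x_2 = 1.000000 - 0.632121×(1.000000 - (-0.160000))/(0.632121 - (-1.333511))
       = 0.626960
Iteration 2:
  f(1.000000) = 0.632121
  f(0.626960) = 0.092746
  x_3 = 0.626960 - 0.092746×(0.626960 - 1.000000)/(0.092746 - 0.632121)
       = 0.562815
Iteration 3:
  f(0.626960) = 0.092746
  f(0.562815) = -0.006789
  x_4 = 0.562815 - (-0.006789)×(0.562815 - 0.626960)/(-0.006789 - 0.092746)
       = 0.567190
Iteration 4:
  f(0.562815) = -0.006789
  f(0.567190) = 0.000073
  x_5 = 0.567190 - 0.000073×(0.567190 - 0.562815)/(0.000073 - (-0.006789))
       = 0.567143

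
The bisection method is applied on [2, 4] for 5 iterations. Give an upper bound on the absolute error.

Bisection error bound: |error| ≤ (b-a)/2^n
|error| ≤ (4 - 2)/2^5 = 2/2^5
|error| ≤ 0.0625000000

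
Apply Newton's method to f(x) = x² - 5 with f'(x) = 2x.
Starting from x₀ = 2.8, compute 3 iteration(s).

f(x) = x² - 5
f'(x) = 2x
x₀ = 2.8

Newton-Raphson formula: x_{n+1} = x_n - f(x_n)/f'(x_n)

Iteration 1:
  f(2.800000) = 2.840000
  f'(2.800000) = 5.600000
  x_1 = 2.800000 - 2.840000/5.600000 = 2.292857
Iteration 2:
  f(2.292857) = 0.257194
  f'(2.292857) = 4.585714
  x_2 = 2.292857 - 0.257194/4.585714 = 2.236771
Iteration 3:
  f(2.236771) = 0.003146
  f'(2.236771) = 4.473543
  x_3 = 2.236771 - 0.003146/4.473543 = 2.236068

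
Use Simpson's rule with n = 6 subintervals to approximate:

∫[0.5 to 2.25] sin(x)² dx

f(x) = sin(x)²
a = 0.5, b = 2.25, n = 6
h = (b - a)/n = 0.291667

Simpson's rule: (h/3)[f(x₀) + 4f(x₁) + 2f(x₂) + ... + f(xₙ)]

x_0 = 0.5000, f(x_0) = 0.229849, coefficient = 1
x_1 = 0.7917, f(x_1) = 0.506268, coefficient = 4
x_2 = 1.0833, f(x_2) = 0.780615, coefficient = 2
x_3 = 1.3750, f(x_3) = 0.962151, coefficient = 4
x_4 = 1.6667, f(x_4) = 0.990837, coefficient = 2
x_5 = 1.9583, f(x_5) = 0.857185, coefficient = 4
x_6 = 2.2500, f(x_6) = 0.605398, coefficient = 1

I ≈ (0.291667/3) × 13.680567 = 1.330055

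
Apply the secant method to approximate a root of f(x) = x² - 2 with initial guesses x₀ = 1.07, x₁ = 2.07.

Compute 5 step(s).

f(x) = x² - 2
x₀ = 1.07, x₁ = 2.07

Secant formula: x_{n+1} = x_n - f(x_n)(x_n - x_{n-1})/(f(x_n) - f(x_{n-1}))

Iteration 1:
  f(1.070000) = -0.855100
  f(2.070000) = 2.284900
  x_2 = 2.070000 - 2.284900×(2.070000 - 1.070000)/(2.284900 - (-0.855100))
       = 1.342325
Iteration 2:
  f(2.070000) = 2.284900
  f(1.342325) = -0.198164
  x_3 = 1.342325 - (-0.198164)×(1.342325 - 2.070000)/(-0.198164 - 2.284900)
       = 1.400398
Iteration 3:
  f(1.342325) = -0.198164
  f(1.400398) = -0.038886
  x_4 = 1.400398 - (-0.038886)×(1.400398 - 1.342325)/(-0.038886 - (-0.198164))
       = 1.414576
Iteration 4:
  f(1.400398) = -0.038886
  f(1.414576) = 0.001024
  x_5 = 1.414576 - 0.001024×(1.414576 - 1.400398)/(0.001024 - (-0.038886))
       = 1.414212
Iteration 5:
  f(1.414576) = 0.001024
  f(1.414212) = -0.000005
  x_6 = 1.414212 - (-0.000005)×(1.414212 - 1.414576)/(-0.000005 - 0.001024)
       = 1.414214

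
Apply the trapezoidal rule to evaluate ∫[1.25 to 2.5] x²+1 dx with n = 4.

f(x) = x²+1
a = 1.25, b = 2.5, n = 4
h = (b - a)/n = 0.312500

Trapezoidal rule: (h/2)[f(x₀) + 2f(x₁) + 2f(x₂) + ... + f(xₙ)]

x_0 = 1.2500, f(x_0) = 2.562500, coefficient = 1
x_1 = 1.5625, f(x_1) = 3.441406, coefficient = 2
x_2 = 1.8750, f(x_2) = 4.515625, coefficient = 2
x_3 = 2.1875, f(x_3) = 5.785156, coefficient = 2
x_4 = 2.5000, f(x_4) = 7.250000, coefficient = 1

I ≈ (0.312500/2) × 37.296875 = 5.827637
Exact value: 5.807292
Error: 0.020345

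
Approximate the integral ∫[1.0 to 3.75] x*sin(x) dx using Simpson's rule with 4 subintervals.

f(x) = x*sin(x)
a = 1.0, b = 3.75, n = 4
h = (b - a)/n = 0.687500

Simpson's rule: (h/3)[f(x₀) + 4f(x₁) + 2f(x₂) + ... + f(xₙ)]

x_0 = 1.0000, f(x_0) = 0.841471, coefficient = 1
x_1 = 1.6875, f(x_1) = 1.676021, coefficient = 4
x_2 = 2.3750, f(x_2) = 1.647502, coefficient = 2
x_3 = 3.0625, f(x_3) = 0.241969, coefficient = 4
x_4 = 3.7500, f(x_4) = -2.143355, coefficient = 1

I ≈ (0.687500/3) × 9.665081 = 2.214914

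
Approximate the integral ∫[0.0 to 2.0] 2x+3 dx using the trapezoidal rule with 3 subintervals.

f(x) = 2x+3
a = 0.0, b = 2.0, n = 3
h = (b - a)/n = 0.666667

Trapezoidal rule: (h/2)[f(x₀) + 2f(x₁) + 2f(x₂) + ... + f(xₙ)]

x_0 = 0.0000, f(x_0) = 3.000000, coefficient = 1
x_1 = 0.6667, f(x_1) = 4.333333, coefficient = 2
x_2 = 1.3333, f(x_2) = 5.666667, coefficient = 2
x_3 = 2.0000, f(x_3) = 7.000000, coefficient = 1

I ≈ (0.666667/2) × 30.000000 = 10.000000
Exact value: 10.000000
Error: 0.000000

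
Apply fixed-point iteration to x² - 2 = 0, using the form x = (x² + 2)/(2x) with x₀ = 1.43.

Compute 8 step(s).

Equation: x² - 2 = 0
Fixed-point form: x = (x² + 2)/(2x)
x₀ = 1.43

x_1 = g(1.430000) = 1.414301
x_2 = g(1.414301) = 1.414214
x_3 = g(1.414214) = 1.414214
x_4 = g(1.414214) = 1.414214
x_5 = g(1.414214) = 1.414214
x_6 = g(1.414214) = 1.414214
x_7 = g(1.414214) = 1.414214
x_8 = g(1.414214) = 1.414214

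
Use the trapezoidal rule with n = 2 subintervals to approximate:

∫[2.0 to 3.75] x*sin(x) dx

f(x) = x*sin(x)
a = 2.0, b = 3.75, n = 2
h = (b - a)/n = 0.875000

Trapezoidal rule: (h/2)[f(x₀) + 2f(x₁) + 2f(x₂) + ... + f(xₙ)]

x_0 = 2.0000, f(x_0) = 1.818595, coefficient = 1
x_1 = 2.8750, f(x_1) = 0.757407, coefficient = 2
x_2 = 3.7500, f(x_2) = -2.143355, coefficient = 1

I ≈ (0.875000/2) × 1.190054 = 0.520649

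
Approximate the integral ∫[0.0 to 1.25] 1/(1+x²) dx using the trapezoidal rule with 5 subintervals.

f(x) = 1/(1+x²)
a = 0.0, b = 1.25, n = 5
h = (b - a)/n = 0.250000

Trapezoidal rule: (h/2)[f(x₀) + 2f(x₁) + 2f(x₂) + ... + f(xₙ)]

x_0 = 0.0000, f(x_0) = 1.000000, coefficient = 1
x_1 = 0.2500, f(x_1) = 0.941176, coefficient = 2
x_2 = 0.5000, f(x_2) = 0.800000, coefficient = 2
x_3 = 0.7500, f(x_3) = 0.640000, coefficient = 2
x_4 = 1.0000, f(x_4) = 0.500000, coefficient = 2
x_5 = 1.2500, f(x_5) = 0.390244, coefficient = 1

I ≈ (0.250000/2) × 7.152597 = 0.894075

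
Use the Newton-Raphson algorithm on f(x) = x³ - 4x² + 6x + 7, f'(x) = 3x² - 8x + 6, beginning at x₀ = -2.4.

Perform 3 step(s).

f(x) = x³ - 4x² + 6x + 7
f'(x) = 3x² - 8x + 6
x₀ = -2.4

Newton-Raphson formula: x_{n+1} = x_n - f(x_n)/f'(x_n)

Iteration 1:
  f(-2.400000) = -44.264000
  f'(-2.400000) = 42.480000
  x_1 = -2.400000 - (-44.264000)/42.480000 = -1.358004
Iteration 2:
  f(-1.358004) = -11.029115
  f'(-1.358004) = 22.396553
  x_2 = -1.358004 - (-11.029115)/22.396553 = -0.865557
Iteration 3:
  f(-0.865557) = -1.838560
  f'(-0.865557) = 15.172020
  x_3 = -0.865557 - (-1.838560)/15.172020 = -0.744376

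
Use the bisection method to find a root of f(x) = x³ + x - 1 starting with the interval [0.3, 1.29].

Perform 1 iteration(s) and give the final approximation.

f(x) = x³ + x - 1
Initial interval: [0.3, 1.29]

Iteration 1:
  c_1 = (0.300000 + 1.290000)/2 = 0.795000
  f(c_1) = f(0.795000) = 0.297460
  f(a) × f(c) < 0, new interval: [0.300000, 0.795000]

After 1 iteration(s), the approximation is c_1 = 0.795000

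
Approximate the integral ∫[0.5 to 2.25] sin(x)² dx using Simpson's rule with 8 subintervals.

f(x) = sin(x)²
a = 0.5, b = 2.25, n = 8
h = (b - a)/n = 0.218750

Simpson's rule: (h/3)[f(x₀) + 4f(x₁) + 2f(x₂) + ... + f(xₙ)]

x_0 = 0.5000, f(x_0) = 0.229849, coefficient = 1
x_1 = 0.7188, f(x_1) = 0.433549, coefficient = 4
x_2 = 0.9375, f(x_2) = 0.649767, coefficient = 2
x_3 = 1.1562, f(x_3) = 0.837773, coefficient = 4
x_4 = 1.3750, f(x_4) = 0.962151, coefficient = 2
x_5 = 1.5938, f(x_5) = 0.999473, coefficient = 4
x_6 = 1.8125, f(x_6) = 0.942708, coefficient = 2
x_7 = 2.0312, f(x_7) = 0.802549, coefficient = 4
x_8 = 2.2500, f(x_8) = 0.605398, coefficient = 1

I ≈ (0.218750/3) × 18.237874 = 1.329845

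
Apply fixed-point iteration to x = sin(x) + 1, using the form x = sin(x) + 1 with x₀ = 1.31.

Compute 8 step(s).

Equation: x = sin(x) + 1
Fixed-point form: x = sin(x) + 1
x₀ = 1.31

x_1 = g(1.310000) = 1.966185
x_2 = g(1.966185) = 1.922847
x_3 = g(1.922847) = 1.938668
x_4 = g(1.938668) = 1.933095
x_5 = g(1.933095) = 1.935085
x_6 = g(1.935085) = 1.934378
x_7 = g(1.934378) = 1.934629
x_8 = g(1.934629) = 1.934540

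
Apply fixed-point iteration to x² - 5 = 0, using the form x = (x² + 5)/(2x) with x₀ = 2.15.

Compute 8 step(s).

Equation: x² - 5 = 0
Fixed-point form: x = (x² + 5)/(2x)
x₀ = 2.15

x_1 = g(2.150000) = 2.237791
x_2 = g(2.237791) = 2.236069
x_3 = g(2.236069) = 2.236068
x_4 = g(2.236068) = 2.236068
x_5 = g(2.236068) = 2.236068
x_6 = g(2.236068) = 2.236068
x_7 = g(2.236068) = 2.236068
x_8 = g(2.236068) = 2.236068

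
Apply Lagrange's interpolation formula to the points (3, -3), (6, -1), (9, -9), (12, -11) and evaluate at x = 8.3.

Lagrange interpolation formula:
P(x) = Σ yᵢ × Lᵢ(x)
where Lᵢ(x) = Π_{j≠i} (x - xⱼ)/(xᵢ - xⱼ)

L_0(8.3) = (8.3 - 6)/(3 - 6) × (8.3 - 9)/(3 - 9) × (8.3 - 12)/(3 - 12) = -0.036772
L_1(8.3) = (8.3 - 3)/(6 - 3) × (8.3 - 9)/(6 - 9) × (8.3 - 12)/(6 - 12) = 0.254204
L_2(8.3) = (8.3 - 3)/(9 - 3) × (8.3 - 6)/(9 - 6) × (8.3 - 12)/(9 - 12) = 0.835241
L_3(8.3) = (8.3 - 3)/(12 - 3) × (8.3 - 6)/(12 - 6) × (8.3 - 9)/(12 - 9) = -0.052673

P(8.3) = (-3)×L_0(8.3) + (-1)×L_1(8.3) + (-9)×L_2(8.3) + (-11)×L_3(8.3)
P(8.3) = -7.081654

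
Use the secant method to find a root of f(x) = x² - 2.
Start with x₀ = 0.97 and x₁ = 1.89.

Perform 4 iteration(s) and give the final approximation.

f(x) = x² - 2
x₀ = 0.97, x₁ = 1.89

Secant formula: x_{n+1} = x_n - f(x_n)(x_n - x_{n-1})/(f(x_n) - f(x_{n-1}))

Iteration 1:
  f(0.970000) = -1.059100
  f(1.890000) = 1.572100
  x_2 = 1.890000 - 1.572100×(1.890000 - 0.970000)/(1.572100 - (-1.059100))
       = 1.340315
Iteration 2:
  f(1.890000) = 1.572100
  f(1.340315) = -0.203557
  x_3 = 1.340315 - (-0.203557)×(1.340315 - 1.890000)/(-0.203557 - 1.572100)
       = 1.403329
Iteration 3:
  f(1.340315) = -0.203557
  f(1.403329) = -0.030667
  x_4 = 1.403329 - (-0.030667)×(1.403329 - 1.340315)/(-0.030667 - (-0.203557))
       = 1.414507
Iteration 4:
  f(1.403329) = -0.030667
  f(1.414507) = 0.000829
  x_5 = 1.414507 - 0.000829×(1.414507 - 1.403329)/(0.000829 - (-0.030667))
       = 1.414212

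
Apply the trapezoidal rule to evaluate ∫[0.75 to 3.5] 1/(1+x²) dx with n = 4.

f(x) = 1/(1+x²)
a = 0.75, b = 3.5, n = 4
h = (b - a)/n = 0.687500

Trapezoidal rule: (h/2)[f(x₀) + 2f(x₁) + 2f(x₂) + ... + f(xₙ)]

x_0 = 0.7500, f(x_0) = 0.640000, coefficient = 1
x_1 = 1.4375, f(x_1) = 0.326115, coefficient = 2
x_2 = 2.1250, f(x_2) = 0.181303, coefficient = 2
x_3 = 2.8125, f(x_3) = 0.112231, coefficient = 2
x_4 = 3.5000, f(x_4) = 0.075472, coefficient = 1

I ≈ (0.687500/2) × 1.954770 = 0.671952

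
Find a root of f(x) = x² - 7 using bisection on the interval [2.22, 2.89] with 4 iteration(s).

f(x) = x² - 7
Initial interval: [2.22, 2.89]

Iteration 1:
  c_1 = (2.220000 + 2.890000)/2 = 2.555000
  f(c_1) = f(2.555000) = -0.471975
  f(a) × f(c) ≥ 0, new interval: [2.555000, 2.890000]
Iteration 2:
  c_2 = (2.555000 + 2.890000)/2 = 2.722500
  f(c_2) = f(2.722500) = 0.412006
  f(a) × f(c) < 0, new interval: [2.555000, 2.722500]
Iteration 3:
  c_3 = (2.555000 + 2.722500)/2 = 2.638750
  f(c_3) = f(2.638750) = -0.036998
  f(a) × f(c) ≥ 0, new interval: [2.638750, 2.722500]
Iteration 4:
  c_4 = (2.638750 + 2.722500)/2 = 2.680625
  f(c_4) = f(2.680625) = 0.185750
  f(a) × f(c) < 0, new interval: [2.638750, 2.680625]

After 4 iteration(s), the approximation is c_4 = 2.680625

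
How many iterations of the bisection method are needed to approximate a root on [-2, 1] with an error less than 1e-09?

We need (b-a)/2^n ≤ 1e-09
(1 - (-2))/2^n ≤ 1e-09
3/2^n ≤ 1e-09
2^n ≥ 3000000000
n ≥ log₂(3000000000) = 31.48
n ≥ 32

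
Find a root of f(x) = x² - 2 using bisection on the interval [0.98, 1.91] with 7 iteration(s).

f(x) = x² - 2
Initial interval: [0.98, 1.91]

Iteration 1:
  c_1 = (0.980000 + 1.910000)/2 = 1.445000
  f(c_1) = f(1.445000) = 0.088025
  f(a) × f(c) < 0, new interval: [0.980000, 1.445000]
Iteration 2:
  c_2 = (0.980000 + 1.445000)/2 = 1.212500
  f(c_2) = f(1.212500) = -0.529844
  f(a) × f(c) ≥ 0, new interval: [1.212500, 1.445000]
Iteration 3:
  c_3 = (1.212500 + 1.445000)/2 = 1.328750
  f(c_3) = f(1.328750) = -0.234423
  f(a) × f(c) ≥ 0, new interval: [1.328750, 1.445000]
Iteration 4:
  c_4 = (1.328750 + 1.445000)/2 = 1.386875
  f(c_4) = f(1.386875) = -0.076578
  f(a) × f(c) ≥ 0, new interval: [1.386875, 1.445000]
Iteration 5:
  c_5 = (1.386875 + 1.445000)/2 = 1.415937
  f(c_5) = f(1.415937) = 0.004879
  f(a) × f(c) < 0, new interval: [1.386875, 1.415937]
Iteration 6:
  c_6 = (1.386875 + 1.415937)/2 = 1.401406
  f(c_6) = f(1.401406) = -0.036061
  f(a) × f(c) ≥ 0, new interval: [1.401406, 1.415937]
Iteration 7:
  c_7 = (1.401406 + 1.415937)/2 = 1.408672
  f(c_7) = f(1.408672) = -0.015644
  f(a) × f(c) ≥ 0, new interval: [1.408672, 1.415937]

After 7 iteration(s), the approximation is c_7 = 1.408672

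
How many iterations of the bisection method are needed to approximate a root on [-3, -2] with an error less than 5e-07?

We need (b-a)/2^n ≤ 5e-07
(-2 - (-3))/2^n ≤ 5e-07
1/2^n ≤ 5e-07
2^n ≥ 2000000
n ≥ log₂(2000000) = 20.93
n ≥ 21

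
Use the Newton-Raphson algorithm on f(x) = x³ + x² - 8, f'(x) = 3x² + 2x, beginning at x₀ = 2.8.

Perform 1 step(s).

f(x) = x³ + x² - 8
f'(x) = 3x² + 2x
x₀ = 2.8

Newton-Raphson formula: x_{n+1} = x_n - f(x_n)/f'(x_n)

Iteration 1:
  f(2.800000) = 21.792000
  f'(2.800000) = 29.120000
  x_1 = 2.800000 - 21.792000/29.120000 = 2.051648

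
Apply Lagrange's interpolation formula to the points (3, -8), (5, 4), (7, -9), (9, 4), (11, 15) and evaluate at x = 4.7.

Lagrange interpolation formula:
P(x) = Σ yᵢ × Lᵢ(x)
where Lᵢ(x) = Π_{j≠i} (x - xⱼ)/(xᵢ - xⱼ)

L_0(4.7) = (4.7 - 5)/(3 - 5) × (4.7 - 7)/(3 - 7) × (4.7 - 9)/(3 - 9) × (4.7 - 11)/(3 - 11) = 0.048677
L_1(4.7) = (4.7 - 3)/(5 - 3) × (4.7 - 7)/(5 - 7) × (4.7 - 9)/(5 - 9) × (4.7 - 11)/(5 - 11) = 1.103353
L_2(4.7) = (4.7 - 3)/(7 - 3) × (4.7 - 5)/(7 - 5) × (4.7 - 9)/(7 - 9) × (4.7 - 11)/(7 - 11) = -0.215873
L_3(4.7) = (4.7 - 3)/(9 - 3) × (4.7 - 5)/(9 - 5) × (4.7 - 7)/(9 - 7) × (4.7 - 11)/(9 - 11) = 0.076978
L_4(4.7) = (4.7 - 3)/(11 - 3) × (4.7 - 5)/(11 - 5) × (4.7 - 7)/(11 - 7) × (4.7 - 9)/(11 - 9) = -0.013135

P(4.7) = (-8)×L_0(4.7) + 4×L_1(4.7) + (-9)×L_2(4.7) + 4×L_3(4.7) + 15×L_4(4.7)
P(4.7) = 6.077740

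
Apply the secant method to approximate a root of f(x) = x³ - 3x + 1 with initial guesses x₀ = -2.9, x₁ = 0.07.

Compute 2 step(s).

f(x) = x³ - 3x + 1
x₀ = -2.9, x₁ = 0.07

Secant formula: x_{n+1} = x_n - f(x_n)(x_n - x_{n-1})/(f(x_n) - f(x_{n-1}))

Iteration 1:
  f(-2.900000) = -14.689000
  f(0.070000) = 0.790343
  x_2 = 0.070000 - 0.790343×(0.070000 - (-2.900000))/(0.790343 - (-14.689000))
       = -0.081642
Iteration 2:
  f(0.070000) = 0.790343
  f(-0.081642) = 1.244382
  x_3 = -0.081642 - 1.244382×(-0.081642 - 0.070000)/(1.244382 - 0.790343)
       = 0.333962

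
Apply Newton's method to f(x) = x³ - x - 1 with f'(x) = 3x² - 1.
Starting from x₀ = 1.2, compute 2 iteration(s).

f(x) = x³ - x - 1
f'(x) = 3x² - 1
x₀ = 1.2

Newton-Raphson formula: x_{n+1} = x_n - f(x_n)/f'(x_n)

Iteration 1:
  f(1.200000) = -0.472000
  f'(1.200000) = 3.320000
  x_1 = 1.200000 - (-0.472000)/3.320000 = 1.342169
Iteration 2:
  f(1.342169) = 0.075636
  f'(1.342169) = 4.404250
  x_2 = 1.342169 - 0.075636/4.404250 = 1.324995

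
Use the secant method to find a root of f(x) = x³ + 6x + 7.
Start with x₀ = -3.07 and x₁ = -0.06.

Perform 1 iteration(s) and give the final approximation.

f(x) = x³ + 6x + 7
x₀ = -3.07, x₁ = -0.06

Secant formula: x_{n+1} = x_n - f(x_n)(x_n - x_{n-1})/(f(x_n) - f(x_{n-1}))

Iteration 1:
  f(-3.070000) = -40.354443
  f(-0.060000) = 6.639784
  x_2 = -0.060000 - 6.639784×(-0.060000 - (-3.070000))/(6.639784 - (-40.354443))
       = -0.485281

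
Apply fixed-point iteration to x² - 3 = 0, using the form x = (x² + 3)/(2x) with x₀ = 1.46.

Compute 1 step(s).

Equation: x² - 3 = 0
Fixed-point form: x = (x² + 3)/(2x)
x₀ = 1.46

x_1 = g(1.460000) = 1.757397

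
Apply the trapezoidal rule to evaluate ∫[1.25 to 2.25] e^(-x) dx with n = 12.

f(x) = e^(-x)
a = 1.25, b = 2.25, n = 12
h = (b - a)/n = 0.083333

Trapezoidal rule: (h/2)[f(x₀) + 2f(x₁) + 2f(x₂) + ... + f(xₙ)]

x_0 = 1.2500, f(x_0) = 0.286505, coefficient = 1
x_1 = 1.3333, f(x_1) = 0.263597, coefficient = 2
x_2 = 1.4167, f(x_2) = 0.242521, coefficient = 2
x_3 = 1.5000, f(x_3) = 0.223130, coefficient = 2
x_4 = 1.5833, f(x_4) = 0.205290, coefficient = 2
x_5 = 1.6667, f(x_5) = 0.188876, coefficient = 2
x_6 = 1.7500, f(x_6) = 0.173774, coefficient = 2
x_7 = 1.8333, f(x_7) = 0.159880, coefficient = 2
x_8 = 1.9167, f(x_8) = 0.147096, coefficient = 2
x_9 = 2.0000, f(x_9) = 0.135335, coefficient = 2
x_10 = 2.0833, f(x_10) = 0.124514, coefficient = 2
x_11 = 2.1667, f(x_11) = 0.114559, coefficient = 2
x_12 = 2.2500, f(x_12) = 0.105399, coefficient = 1

I ≈ (0.083333/2) × 4.349049 = 0.181210
Exact value: 0.181106
Error: 0.000105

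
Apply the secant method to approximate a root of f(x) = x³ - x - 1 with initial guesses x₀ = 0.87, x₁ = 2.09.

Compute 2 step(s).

f(x) = x³ - x - 1
x₀ = 0.87, x₁ = 2.09

Secant formula: x_{n+1} = x_n - f(x_n)(x_n - x_{n-1})/(f(x_n) - f(x_{n-1}))

Iteration 1:
  f(0.870000) = -1.211497
  f(2.090000) = 6.039329
  x_2 = 2.090000 - 6.039329×(2.090000 - 0.870000)/(6.039329 - (-1.211497))
       = 1.073842
Iteration 2:
  f(2.090000) = 6.039329
  f(1.073842) = -0.835554
  x_3 = 1.073842 - (-0.835554)×(1.073842 - 2.090000)/(-0.835554 - 6.039329)
       = 1.197343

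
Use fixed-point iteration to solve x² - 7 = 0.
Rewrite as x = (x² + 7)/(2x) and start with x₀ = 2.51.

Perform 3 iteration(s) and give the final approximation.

Equation: x² - 7 = 0
Fixed-point form: x = (x² + 7)/(2x)
x₀ = 2.51

x_1 = g(2.510000) = 2.649422
x_2 = g(2.649422) = 2.645754
x_3 = g(2.645754) = 2.645751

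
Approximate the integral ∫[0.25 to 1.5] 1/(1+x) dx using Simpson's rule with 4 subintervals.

f(x) = 1/(1+x)
a = 0.25, b = 1.5, n = 4
h = (b - a)/n = 0.312500

Simpson's rule: (h/3)[f(x₀) + 4f(x₁) + 2f(x₂) + ... + f(xₙ)]

x_0 = 0.2500, f(x_0) = 0.800000, coefficient = 1
x_1 = 0.5625, f(x_1) = 0.640000, coefficient = 4
x_2 = 0.8750, f(x_2) = 0.533333, coefficient = 2
x_3 = 1.1875, f(x_3) = 0.457143, coefficient = 4
x_4 = 1.5000, f(x_4) = 0.400000, coefficient = 1

I ≈ (0.312500/3) × 6.655238 = 0.693254
Exact value: 0.693147
Error: 0.000107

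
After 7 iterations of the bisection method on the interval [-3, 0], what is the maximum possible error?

Bisection error bound: |error| ≤ (b-a)/2^n
|error| ≤ (0 - (-3))/2^7 = 3/2^7
|error| ≤ 0.0234375000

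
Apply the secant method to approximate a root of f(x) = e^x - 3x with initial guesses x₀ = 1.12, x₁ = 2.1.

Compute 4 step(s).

f(x) = e^x - 3x
x₀ = 1.12, x₁ = 2.1

Secant formula: x_{n+1} = x_n - f(x_n)(x_n - x_{n-1})/(f(x_n) - f(x_{n-1}))

Iteration 1:
  f(1.120000) = -0.295146
  f(2.100000) = 1.866170
  x_2 = 2.100000 - 1.866170×(2.100000 - 1.120000)/(1.866170 - (-0.295146))
       = 1.253827
Iteration 2:
  f(2.100000) = 1.866170
  f(1.253827) = -0.257755
  x_3 = 1.253827 - (-0.257755)×(1.253827 - 2.100000)/(-0.257755 - 1.866170)
       = 1.356517
Iteration 3:
  f(1.253827) = -0.257755
  f(1.356517) = -0.186905
  x_4 = 1.356517 - (-0.186905)×(1.356517 - 1.253827)/(-0.186905 - (-0.257755))
       = 1.627415
Iteration 4:
  f(1.356517) = -0.186905
  f(1.627415) = 0.208453
  x_5 = 1.627415 - 0.208453×(1.627415 - 1.356517)/(0.208453 - (-0.186905))
       = 1.484583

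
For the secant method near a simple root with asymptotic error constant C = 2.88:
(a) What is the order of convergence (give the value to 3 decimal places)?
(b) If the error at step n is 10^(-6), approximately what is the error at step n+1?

(a) Secant method has superlinear convergence with order φ = (1+√5)/2 ≈ 1.618.
    This means |e_{n+1}| ≈ C|e_n|^1.618.

(b) With |e_n| = 10^(-6) and C = 2.88:
    |e_{n+1}| ≈ 2.88 × (10^(-6))^1.618 = 2.88 × 10^(-9.71)

(a) ≈ 1.618 (golden ratio); (b) |e_{n+1}| ≈ 5.639e-10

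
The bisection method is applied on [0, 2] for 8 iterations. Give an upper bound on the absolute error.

Bisection error bound: |error| ≤ (b-a)/2^n
|error| ≤ (2 - 0)/2^8 = 2/2^8
|error| ≤ 0.0078125000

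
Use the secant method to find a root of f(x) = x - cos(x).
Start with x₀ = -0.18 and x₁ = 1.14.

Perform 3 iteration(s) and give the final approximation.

f(x) = x - cos(x)
x₀ = -0.18, x₁ = 1.14

Secant formula: x_{n+1} = x_n - f(x_n)(x_n - x_{n-1})/(f(x_n) - f(x_{n-1}))

Iteration 1:
  f(-0.180000) = -1.163844
  f(1.140000) = 0.722405
  x_2 = 1.140000 - 0.722405×(1.140000 - (-0.180000))/(0.722405 - (-1.163844))
       = 0.634460
Iteration 2:
  f(1.140000) = 0.722405
  f(0.634460) = -0.170933
  x_3 = 0.634460 - (-0.170933)×(0.634460 - 1.140000)/(-0.170933 - 0.722405)
       = 0.731190
Iteration 3:
  f(0.634460) = -0.170933
  f(0.731190) = -0.013190
  x_4 = 0.731190 - (-0.013190)×(0.731190 - 0.634460)/(-0.013190 - (-0.170933))
       = 0.739279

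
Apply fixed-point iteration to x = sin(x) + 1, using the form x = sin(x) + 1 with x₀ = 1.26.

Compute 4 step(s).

Equation: x = sin(x) + 1
Fixed-point form: x = sin(x) + 1
x₀ = 1.26

x_1 = g(1.260000) = 1.952090
x_2 = g(1.952090) = 1.928184
x_3 = g(1.928184) = 1.936814
x_4 = g(1.936814) = 1.933760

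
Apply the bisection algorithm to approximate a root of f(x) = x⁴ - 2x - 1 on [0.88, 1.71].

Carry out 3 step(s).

f(x) = x⁴ - 2x - 1
Initial interval: [0.88, 1.71]

Iteration 1:
  c_1 = (0.880000 + 1.710000)/2 = 1.295000
  f(c_1) = f(1.295000) = -0.777587
  f(a) × f(c) ≥ 0, new interval: [1.295000, 1.710000]
Iteration 2:
  c_2 = (1.295000 + 1.710000)/2 = 1.502500
  f(c_2) = f(1.502500) = 1.091334
  f(a) × f(c) < 0, new interval: [1.295000, 1.502500]
Iteration 3:
  c_3 = (1.295000 + 1.502500)/2 = 1.398750
  f(c_3) = f(1.398750) = 0.030398
  f(a) × f(c) < 0, new interval: [1.295000, 1.398750]

After 3 iteration(s), the approximation is c_3 = 1.398750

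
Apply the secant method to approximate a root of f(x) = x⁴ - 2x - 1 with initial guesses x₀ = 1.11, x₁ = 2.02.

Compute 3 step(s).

f(x) = x⁴ - 2x - 1
x₀ = 1.11, x₁ = 2.02

Secant formula: x_{n+1} = x_n - f(x_n)(x_n - x_{n-1})/(f(x_n) - f(x_{n-1}))

Iteration 1:
  f(1.110000) = -1.701930
  f(2.020000) = 11.609664
  x_2 = 2.020000 - 11.609664×(2.020000 - 1.110000)/(11.609664 - (-1.701930))
       = 1.226346
Iteration 2:
  f(2.020000) = 11.609664
  f(1.226346) = -1.190901
  x_3 = 1.226346 - (-1.190901)×(1.226346 - 2.020000)/(-1.190901 - 11.609664)
       = 1.300184
Iteration 3:
  f(1.226346) = -1.190901
  f(1.300184) = -0.742651
  x_4 = 1.300184 - (-0.742651)×(1.300184 - 1.226346)/(-0.742651 - (-1.190901))
       = 1.422516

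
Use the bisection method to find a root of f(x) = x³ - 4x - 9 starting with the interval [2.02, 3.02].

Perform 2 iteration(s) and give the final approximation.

f(x) = x³ - 4x - 9
Initial interval: [2.02, 3.02]

Iteration 1:
  c_1 = (2.020000 + 3.020000)/2 = 2.520000
  f(c_1) = f(2.520000) = -3.076992
  f(a) × f(c) ≥ 0, new interval: [2.520000, 3.020000]
Iteration 2:
  c_2 = (2.520000 + 3.020000)/2 = 2.770000
  f(c_2) = f(2.770000) = 1.173933
  f(a) × f(c) < 0, new interval: [2.520000, 2.770000]

After 2 iteration(s), the approximation is c_2 = 2.770000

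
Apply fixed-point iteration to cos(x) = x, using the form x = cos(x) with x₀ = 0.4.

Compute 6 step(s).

Equation: cos(x) = x
Fixed-point form: x = cos(x)
x₀ = 0.4

x_1 = g(0.400000) = 0.921061
x_2 = g(0.921061) = 0.604976
x_3 = g(0.604976) = 0.822516
x_4 = g(0.822516) = 0.680380
x_5 = g(0.680380) = 0.777334
x_6 = g(0.777334) = 0.712786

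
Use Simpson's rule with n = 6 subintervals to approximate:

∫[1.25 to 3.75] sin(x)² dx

f(x) = sin(x)²
a = 1.25, b = 3.75, n = 6
h = (b - a)/n = 0.416667

Simpson's rule: (h/3)[f(x₀) + 4f(x₁) + 2f(x₂) + ... + f(xₙ)]

x_0 = 1.2500, f(x_0) = 0.900572, coefficient = 1
x_1 = 1.6667, f(x_1) = 0.990837, coefficient = 4
x_2 = 2.0833, f(x_2) = 0.759518, coefficient = 2
x_3 = 2.5000, f(x_3) = 0.358169, coefficient = 4
x_4 = 2.9167, f(x_4) = 0.049744, coefficient = 2
x_5 = 3.3333, f(x_5) = 0.036316, coefficient = 4
x_6 = 3.7500, f(x_6) = 0.326682, coefficient = 1

I ≈ (0.416667/3) × 8.387067 = 1.164870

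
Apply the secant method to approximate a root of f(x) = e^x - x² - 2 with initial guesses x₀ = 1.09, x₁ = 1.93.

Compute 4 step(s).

f(x) = e^x - x² - 2
x₀ = 1.09, x₁ = 1.93

Secant formula: x_{n+1} = x_n - f(x_n)(x_n - x_{n-1})/(f(x_n) - f(x_{n-1}))

Iteration 1:
  f(1.090000) = -0.213826
  f(1.930000) = 1.164610
  x_2 = 1.930000 - 1.164610×(1.930000 - 1.090000)/(1.164610 - (-0.213826))
       = 1.220303
Iteration 2:
  f(1.930000) = 1.164610
  f(1.220303) = -0.100926
  x_3 = 1.220303 - (-0.100926)×(1.220303 - 1.930000)/(-0.100926 - 1.164610)
       = 1.276900
Iteration 3:
  f(1.220303) = -0.100926
  f(1.276900) = -0.044966
  x_4 = 1.276900 - (-0.044966)×(1.276900 - 1.220303)/(-0.044966 - (-0.100926))
       = 1.322379
Iteration 4:
  f(1.276900) = -0.044966
  f(1.322379) = 0.003651
  x_5 = 1.322379 - 0.003651×(1.322379 - 1.276900)/(0.003651 - (-0.044966))
       = 1.318963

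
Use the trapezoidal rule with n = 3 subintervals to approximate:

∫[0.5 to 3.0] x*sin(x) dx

f(x) = x*sin(x)
a = 0.5, b = 3.0, n = 3
h = (b - a)/n = 0.833333

Trapezoidal rule: (h/2)[f(x₀) + 2f(x₁) + 2f(x₂) + ... + f(xₙ)]

x_0 = 0.5000, f(x_0) = 0.239713, coefficient = 1
x_1 = 1.3333, f(x_1) = 1.295917, coefficient = 2
x_2 = 2.1667, f(x_2) = 1.793264, coefficient = 2
x_3 = 3.0000, f(x_3) = 0.423360, coefficient = 1

I ≈ (0.833333/2) × 6.841435 = 2.850598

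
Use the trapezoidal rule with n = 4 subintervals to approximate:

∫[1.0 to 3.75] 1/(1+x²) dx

f(x) = 1/(1+x²)
a = 1.0, b = 3.75, n = 4
h = (b - a)/n = 0.687500

Trapezoidal rule: (h/2)[f(x₀) + 2f(x₁) + 2f(x₂) + ... + f(xₙ)]

x_0 = 1.0000, f(x_0) = 0.500000, coefficient = 1
x_1 = 1.6875, f(x_1) = 0.259898, coefficient = 2
x_2 = 2.3750, f(x_2) = 0.150588, coefficient = 2
x_3 = 3.0625, f(x_3) = 0.096349, coefficient = 2
x_4 = 3.7500, f(x_4) = 0.066390, coefficient = 1

I ≈ (0.687500/2) × 1.580062 = 0.543146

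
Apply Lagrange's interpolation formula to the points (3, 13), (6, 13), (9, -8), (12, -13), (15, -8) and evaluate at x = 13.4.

Lagrange interpolation formula:
P(x) = Σ yᵢ × Lᵢ(x)
where Lᵢ(x) = Π_{j≠i} (x - xⱼ)/(xᵢ - xⱼ)

L_0(13.4) = (13.4 - 6)/(3 - 6) × (13.4 - 9)/(3 - 9) × (13.4 - 12)/(3 - 12) × (13.4 - 15)/(3 - 15) = -0.037518
L_1(13.4) = (13.4 - 3)/(6 - 3) × (13.4 - 9)/(6 - 9) × (13.4 - 12)/(6 - 12) × (13.4 - 15)/(6 - 15) = 0.210910
L_2(13.4) = (13.4 - 3)/(9 - 3) × (13.4 - 6)/(9 - 6) × (13.4 - 12)/(9 - 12) × (13.4 - 15)/(9 - 15) = -0.532069
L_3(13.4) = (13.4 - 3)/(12 - 3) × (13.4 - 6)/(12 - 6) × (13.4 - 9)/(12 - 9) × (13.4 - 15)/(12 - 15) = 1.114812
L_4(13.4) = (13.4 - 3)/(15 - 3) × (13.4 - 6)/(15 - 6) × (13.4 - 9)/(15 - 9) × (13.4 - 12)/(15 - 12) = 0.243865

P(13.4) = 13×L_0(13.4) + 13×L_1(13.4) + (-8)×L_2(13.4) + (-13)×L_3(13.4) + (-8)×L_4(13.4)
P(13.4) = -9.932813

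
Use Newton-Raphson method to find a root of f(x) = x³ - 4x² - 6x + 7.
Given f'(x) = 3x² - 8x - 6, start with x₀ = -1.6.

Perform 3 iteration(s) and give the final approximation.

f(x) = x³ - 4x² - 6x + 7
f'(x) = 3x² - 8x - 6
x₀ = -1.6

Newton-Raphson formula: x_{n+1} = x_n - f(x_n)/f'(x_n)

Iteration 1:
  f(-1.600000) = 2.264000
  f'(-1.600000) = 14.480000
  x_1 = -1.600000 - 2.264000/14.480000 = -1.756354
Iteration 2:
  f(-1.756354) = -0.218951
  f'(-1.756354) = 17.305163
  x_2 = -1.756354 - (-0.218951)/17.305163 = -1.743701
Iteration 3:
  f(-1.743701) = -0.001482
  f'(-1.743701) = 17.071092
  x_3 = -1.743701 - (-0.001482)/17.071092 = -1.743614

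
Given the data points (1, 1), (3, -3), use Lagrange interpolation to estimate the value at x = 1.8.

Lagrange interpolation formula:
P(x) = Σ yᵢ × Lᵢ(x)
where Lᵢ(x) = Π_{j≠i} (x - xⱼ)/(xᵢ - xⱼ)

L_0(1.8) = (1.8 - 3)/(1 - 3) = 0.600000
L_1(1.8) = (1.8 - 1)/(3 - 1) = 0.400000

P(1.8) = 1×L_0(1.8) + (-3)×L_1(1.8)
P(1.8) = -0.600000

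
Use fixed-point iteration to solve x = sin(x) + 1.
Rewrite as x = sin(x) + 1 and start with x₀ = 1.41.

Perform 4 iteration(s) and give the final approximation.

Equation: x = sin(x) + 1
Fixed-point form: x = sin(x) + 1
x₀ = 1.41

x_1 = g(1.410000) = 1.987100
x_2 = g(1.987100) = 1.914590
x_3 = g(1.914590) = 1.941483
x_4 = g(1.941483) = 1.932079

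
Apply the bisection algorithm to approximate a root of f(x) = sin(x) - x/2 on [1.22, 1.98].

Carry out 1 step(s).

f(x) = sin(x) - x/2
Initial interval: [1.22, 1.98]

Iteration 1:
  c_1 = (1.220000 + 1.980000)/2 = 1.600000
  f(c_1) = f(1.600000) = 0.199574
  f(a) × f(c) ≥ 0, new interval: [1.600000, 1.980000]

After 1 iteration(s), the approximation is c_1 = 1.600000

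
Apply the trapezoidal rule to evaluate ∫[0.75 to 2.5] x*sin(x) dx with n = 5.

f(x) = x*sin(x)
a = 0.75, b = 2.5, n = 5
h = (b - a)/n = 0.350000

Trapezoidal rule: (h/2)[f(x₀) + 2f(x₁) + 2f(x₂) + ... + f(xₙ)]

x_0 = 0.7500, f(x_0) = 0.511229, coefficient = 1
x_1 = 1.1000, f(x_1) = 0.980328, coefficient = 2
x_2 = 1.4500, f(x_2) = 1.439434, coefficient = 2
x_3 = 1.8000, f(x_3) = 1.752926, coefficient = 2
x_4 = 2.1500, f(x_4) = 1.799332, coefficient = 2
x_5 = 2.5000, f(x_5) = 1.496180, coefficient = 1

I ≈ (0.350000/2) × 13.951450 = 2.441504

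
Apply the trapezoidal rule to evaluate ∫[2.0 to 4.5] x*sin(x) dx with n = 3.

f(x) = x*sin(x)
a = 2.0, b = 4.5, n = 3
h = (b - a)/n = 0.833333

Trapezoidal rule: (h/2)[f(x₀) + 2f(x₁) + 2f(x₂) + ... + f(xₙ)]

x_0 = 2.0000, f(x_0) = 1.818595, coefficient = 1
x_1 = 2.8333, f(x_1) = 0.859635, coefficient = 2
x_2 = 3.6667, f(x_2) = -1.838016, coefficient = 2
x_3 = 4.5000, f(x_3) = -4.398886, coefficient = 1

I ≈ (0.833333/2) × -4.537053 = -1.890439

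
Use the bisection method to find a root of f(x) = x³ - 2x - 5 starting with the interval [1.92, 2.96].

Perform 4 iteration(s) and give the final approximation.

f(x) = x³ - 2x - 5
Initial interval: [1.92, 2.96]

Iteration 1:
  c_1 = (1.920000 + 2.960000)/2 = 2.440000
  f(c_1) = f(2.440000) = 4.646784
  f(a) × f(c) < 0, new interval: [1.920000, 2.440000]
Iteration 2:
  c_2 = (1.920000 + 2.440000)/2 = 2.180000
  f(c_2) = f(2.180000) = 1.000232
  f(a) × f(c) < 0, new interval: [1.920000, 2.180000]
Iteration 3:
  c_3 = (1.920000 + 2.180000)/2 = 2.050000
  f(c_3) = f(2.050000) = -0.484875
  f(a) × f(c) ≥ 0, new interval: [2.050000, 2.180000]
Iteration 4:
  c_4 = (2.050000 + 2.180000)/2 = 2.115000
  f(c_4) = f(2.115000) = 0.230871
  f(a) × f(c) < 0, new interval: [2.050000, 2.115000]

After 4 iteration(s), the approximation is c_4 = 2.115000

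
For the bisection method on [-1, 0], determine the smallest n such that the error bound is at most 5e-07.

We need (b-a)/2^n ≤ 5e-07
(0 - (-1))/2^n ≤ 5e-07
1/2^n ≤ 5e-07
2^n ≥ 2000000
n ≥ log₂(2000000) = 20.93
n ≥ 21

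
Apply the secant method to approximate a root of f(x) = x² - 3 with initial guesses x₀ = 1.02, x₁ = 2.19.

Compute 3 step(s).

f(x) = x² - 3
x₀ = 1.02, x₁ = 2.19

Secant formula: x_{n+1} = x_n - f(x_n)(x_n - x_{n-1})/(f(x_n) - f(x_{n-1}))

Iteration 1:
  f(1.020000) = -1.959600
  f(2.190000) = 1.796100
  x_2 = 2.190000 - 1.796100×(2.190000 - 1.020000)/(1.796100 - (-1.959600))
       = 1.630467
Iteration 2:
  f(2.190000) = 1.796100
  f(1.630467) = -0.341576
  x_3 = 1.630467 - (-0.341576)×(1.630467 - 2.190000)/(-0.341576 - 1.796100)
       = 1.719874
Iteration 3:
  f(1.630467) = -0.341576
  f(1.719874) = -0.042033
  x_4 = 1.719874 - (-0.042033)×(1.719874 - 1.630467)/(-0.042033 - (-0.341576))
       = 1.732420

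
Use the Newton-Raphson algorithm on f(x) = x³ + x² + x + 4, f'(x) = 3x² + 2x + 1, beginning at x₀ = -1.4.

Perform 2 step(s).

f(x) = x³ + x² + x + 4
f'(x) = 3x² + 2x + 1
x₀ = -1.4

Newton-Raphson formula: x_{n+1} = x_n - f(x_n)/f'(x_n)

Iteration 1:
  f(-1.400000) = 1.816000
  f'(-1.400000) = 4.080000
  x_1 = -1.400000 - 1.816000/4.080000 = -1.845098
Iteration 2:
  f(-1.845098) = -0.722139
  f'(-1.845098) = 7.522964
  x_2 = -1.845098 - (-0.722139)/7.522964 = -1.749107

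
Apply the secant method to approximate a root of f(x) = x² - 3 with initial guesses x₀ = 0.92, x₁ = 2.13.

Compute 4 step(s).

f(x) = x² - 3
x₀ = 0.92, x₁ = 2.13

Secant formula: x_{n+1} = x_n - f(x_n)(x_n - x_{n-1})/(f(x_n) - f(x_{n-1}))

Iteration 1:
  f(0.920000) = -2.153600
  f(2.130000) = 1.536900
  x_2 = 2.130000 - 1.536900×(2.130000 - 0.920000)/(1.536900 - (-2.153600))
       = 1.626098
Iteration 2:
  f(2.130000) = 1.536900
  f(1.626098) = -0.355804
  x_3 = 1.626098 - (-0.355804)×(1.626098 - 2.130000)/(-0.355804 - 1.536900)
       = 1.720825
Iteration 3:
  f(1.626098) = -0.355804
  f(1.720825) = -0.038760
  x_4 = 1.720825 - (-0.038760)×(1.720825 - 1.626098)/(-0.038760 - (-0.355804))
       = 1.732406
Iteration 4:
  f(1.720825) = -0.038760
  f(1.732406) = 0.001231
  x_5 = 1.732406 - 0.001231×(1.732406 - 1.720825)/(0.001231 - (-0.038760))
       = 1.732050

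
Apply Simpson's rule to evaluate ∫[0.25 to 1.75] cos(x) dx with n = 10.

f(x) = cos(x)
a = 0.25, b = 1.75, n = 10
h = (b - a)/n = 0.150000

Simpson's rule: (h/3)[f(x₀) + 4f(x₁) + 2f(x₂) + ... + f(xₙ)]

x_0 = 0.2500, f(x_0) = 0.968912, coefficient = 1
x_1 = 0.4000, f(x_1) = 0.921061, coefficient = 4
x_2 = 0.5500, f(x_2) = 0.852525, coefficient = 2
x_3 = 0.7000, f(x_3) = 0.764842, coefficient = 4
x_4 = 0.8500, f(x_4) = 0.659983, coefficient = 2
x_5 = 1.0000, f(x_5) = 0.540302, coefficient = 4
x_6 = 1.1500, f(x_6) = 0.408487, coefficient = 2
x_7 = 1.3000, f(x_7) = 0.267499, coefficient = 4
x_8 = 1.4500, f(x_8) = 0.120503, coefficient = 2
x_9 = 1.6000, f(x_9) = -0.029200, coefficient = 4
x_10 = 1.7500, f(x_10) = -0.178246, coefficient = 1

I ≈ (0.150000/3) × 14.731681 = 0.736584
Exact value: 0.736582
Error: 0.000002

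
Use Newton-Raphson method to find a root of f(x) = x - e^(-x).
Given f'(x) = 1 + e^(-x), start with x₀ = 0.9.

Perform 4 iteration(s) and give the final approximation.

f(x) = x - e^(-x)
f'(x) = 1 + e^(-x)
x₀ = 0.9

Newton-Raphson formula: x_{n+1} = x_n - f(x_n)/f'(x_n)

Iteration 1:
  f(0.900000) = 0.493430
  f'(0.900000) = 1.406570
  x_1 = 0.900000 - 0.493430/1.406570 = 0.549196
Iteration 2:
  f(0.549196) = -0.028218
  f'(0.549196) = 1.577414
  x_2 = 0.549196 - (-0.028218)/1.577414 = 0.567085
Iteration 3:
  f(0.567085) = -0.000092
  f'(0.567085) = 1.567177
  x_3 = 0.567085 - (-0.000092)/1.567177 = 0.567143
Iteration 4:
  f(0.567143) = 0.000000
  f'(0.567143) = 1.567143
  x_4 = 0.567143 - 0.000000/1.567143 = 0.567143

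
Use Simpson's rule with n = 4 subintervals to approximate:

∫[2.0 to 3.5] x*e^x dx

f(x) = x*e^x
a = 2.0, b = 3.5, n = 4
h = (b - a)/n = 0.375000

Simpson's rule: (h/3)[f(x₀) + 4f(x₁) + 2f(x₂) + ... + f(xₙ)]

x_0 = 2.0000, f(x_0) = 14.778112, coefficient = 1
x_1 = 2.3750, f(x_1) = 25.533656, coefficient = 4
x_2 = 2.7500, f(x_2) = 43.017238, coefficient = 2
x_3 = 3.1250, f(x_3) = 71.124672, coefficient = 4
x_4 = 3.5000, f(x_4) = 115.904082, coefficient = 1

I ≈ (0.375000/3) × 603.349983 = 75.418748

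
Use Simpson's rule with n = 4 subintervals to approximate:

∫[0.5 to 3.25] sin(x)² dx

f(x) = sin(x)²
a = 0.5, b = 3.25, n = 4
h = (b - a)/n = 0.687500

Simpson's rule: (h/3)[f(x₀) + 4f(x₁) + 2f(x₂) + ... + f(xₙ)]

x_0 = 0.5000, f(x_0) = 0.229849, coefficient = 1
x_1 = 1.1875, f(x_1) = 0.860139, coefficient = 4
x_2 = 1.8750, f(x_2) = 0.910280, coefficient = 2
x_3 = 2.5625, f(x_3) = 0.299499, coefficient = 4
x_4 = 3.2500, f(x_4) = 0.011706, coefficient = 1

I ≈ (0.687500/3) × 6.700666 = 1.535569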